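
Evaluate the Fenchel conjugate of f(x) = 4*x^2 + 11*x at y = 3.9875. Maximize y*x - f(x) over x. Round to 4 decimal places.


f*(y) = sup_x {y*x - a*x^2 - b*x} = sup_x {(y-b)*x - a*x^2}
FOC: (y - b) - 2a*x = 0 => x* = (y - b)/(2a)
x* = (3.9875 - 11)/(2*4) = -0.8766
f*(3.9875) = (y-b)^2/(4a) = (3.9875 - 11)^2/(4*4)
= 49.1752/16 = 3.0734


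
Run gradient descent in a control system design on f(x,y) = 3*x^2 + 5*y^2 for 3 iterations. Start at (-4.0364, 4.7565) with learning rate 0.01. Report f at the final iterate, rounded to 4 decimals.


Gradient descent on f(x,y) = 3*x^2 + 5*y^2.
Starting point: (-4.0364, 4.7565), alpha = 0.01
Step 1: grad_x = 2*3*-4.0364 = -24.2184, grad_y = 2*5*4.7565 = 47.565
  x_1 = -4.0364 - 0.01*-24.2184 = -3.7942
  y_1 = 4.7565 - 0.01*47.565 = 4.2809
Step 2: grad_x = 2*3*-3.7942 = -22.7653, grad_y = 2*5*4.2809 = 42.8085
  x_2 = -3.7942 - 0.01*-22.7653 = -3.5666
  y_2 = 4.2809 - 0.01*42.8085 = 3.8528
Step 3: grad_x = 2*3*-3.5666 = -21.3994, grad_y = 2*5*3.8528 = 38.5277
  x_3 = -3.5666 - 0.01*-21.3994 = -3.3526
  y_3 = 3.8528 - 0.01*38.5277 = 3.4675
f(-3.3526, 3.4675) = 3*(-3.3526)^2 + 5*3.4675^2 = 93.8365


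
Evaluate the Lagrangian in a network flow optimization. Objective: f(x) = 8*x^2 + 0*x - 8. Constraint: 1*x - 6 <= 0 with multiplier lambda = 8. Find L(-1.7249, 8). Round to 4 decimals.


Step 1: Evaluate f(x).
f(-1.7249) = 8*(-1.7249)^2 + 0*(-1.7249) - 8 = 15.8022
Step 2: Evaluate g(x).
g(-1.7249) = 1*-1.7249 - 6 = -7.7249
Step 3: Compute Lagrangian.
L = 15.8022 + 8*-7.7249 = -45.997


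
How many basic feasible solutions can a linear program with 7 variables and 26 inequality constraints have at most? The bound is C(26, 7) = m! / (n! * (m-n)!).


Each vertex corresponds to some choice of n active constraints out of m, so the number of vertices is at most C(m, n) = m! / (n!(m-n)!).
m = 26, n = 7
Numerator: 26 * 25 * 24 * 23 * 22 * 21 * 20
Denominator: 7! = 5040
C(26, 7) = 657800


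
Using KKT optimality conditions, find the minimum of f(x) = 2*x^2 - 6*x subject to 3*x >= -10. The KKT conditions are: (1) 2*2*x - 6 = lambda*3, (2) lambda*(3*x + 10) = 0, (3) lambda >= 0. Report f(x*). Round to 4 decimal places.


Step 1: Try lambda = 0 (constraint inactive).
Stationarity: 2*2*x - 6 = 0
x* = 6/(2*2) = 1.5
Check constraint: 3*1.5 = 4.5 >= -10 -- satisfied.
Step 2: Compute optimal value.
f(x*) = 2*1.5^2 - 6*1.5 = -4.5


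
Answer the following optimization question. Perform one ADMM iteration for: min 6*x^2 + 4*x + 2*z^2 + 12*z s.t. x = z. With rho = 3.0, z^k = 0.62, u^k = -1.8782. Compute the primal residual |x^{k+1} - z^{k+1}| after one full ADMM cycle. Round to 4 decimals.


ADMM iteration with rho = 3.0, z^k = 0.62, u^k = -1.8782
Step 1: x-update.
Minimize 6*x^2 + 4*x + (3.0/2)*(x - 0.62 - 1.8782)^2
FOC: (2*6 + 3.0)*x = -4 + 3.0*(0.62 + 1.8782)
x^{k+1} = 0.233
Step 2: z-update.
Minimize 2*z^2 + 12*z + (3.0/2)*(0.233 - z - 1.8782)^2
FOC: (2*2 + 3.0)*z = -12 + 3.0*(0.233 - 1.8782)
z^{k+1} = -2.4194
Step 3: u-update.
u^{k+1} = -1.8782 + 0.233 + 2.4194 = 0.7742
Step 4: Primal residual = |0.233 + 2.4194| = 2.6524


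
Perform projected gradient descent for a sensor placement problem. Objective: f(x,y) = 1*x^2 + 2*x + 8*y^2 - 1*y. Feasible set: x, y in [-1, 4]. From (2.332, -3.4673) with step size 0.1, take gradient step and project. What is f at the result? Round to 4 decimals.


Step 1: Compute gradient at (2.332, -3.4673).
grad_x = 2*1*2.332 + 2 = 6.664
grad_y = 2*8*-3.4673 - 1 = -56.4768
Step 2: Gradient step.
x_raw = 2.332 - 0.1*6.664 = 1.6656
y_raw = -3.4673 - 0.1*-56.4768 = 2.1804
Step 3: Project onto [-1, 4].
x_proj = clip(1.6656) = 1.6656
y_proj = clip(2.1804) = 2.1804
Step 4: Evaluate f.
f(1.6656, 2.1804) = 41.9575


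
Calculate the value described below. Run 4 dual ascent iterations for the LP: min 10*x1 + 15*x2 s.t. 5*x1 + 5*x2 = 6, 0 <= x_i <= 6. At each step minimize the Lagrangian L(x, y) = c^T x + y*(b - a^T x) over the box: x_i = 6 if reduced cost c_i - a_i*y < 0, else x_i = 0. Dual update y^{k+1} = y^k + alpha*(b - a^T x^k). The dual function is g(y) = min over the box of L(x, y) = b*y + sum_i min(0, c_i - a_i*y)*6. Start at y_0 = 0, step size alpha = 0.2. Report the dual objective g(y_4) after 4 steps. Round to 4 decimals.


Dual ascent for LP: min 10*x1 + 15*x2, 5*x1 + 5*x2 = 6, 0 <= x_i <= 6
Step 1: y^k = 0.0, reduced costs: (10.0, 15.0)
  x^k = (0.0, 0.0), subgradient = b - a^T x = 6.0
  y^{k+1} = 0.0 + 0.2*6.0 = 1.2
Step 2: y^k = 1.2, reduced costs: (4.0, 9.0)
  x^k = (0.0, 0.0), subgradient = b - a^T x = 6.0
  y^{k+1} = 1.2 + 0.2*6.0 = 2.4
Step 3: y^k = 2.4, reduced costs: (-2.0, 3.0)
  x^k = (6.0, 0.0), subgradient = b - a^T x = -24.0
  y^{k+1} = 2.4 + 0.2*-24.0 = -2.4
Step 4: y^k = -2.4, reduced costs: (22.0, 27.0)
  x^k = (0.0, 0.0), subgradient = b - a^T x = 6.0
  y^{k+1} = -2.4 + 0.2*6.0 = -1.2
Dual objective at y_4 = -1.2: reduced costs (16.0, 21.0), box minimizer x = (0.0, 0.0)
g(y_4) = b*y + (c1 - a1*y)*x1 + (c2 - a2*y)*x2 = 6*(-1.2) + 16.0*0.0 + 21.0*0.0 = -7.2 + 0.0 + 0.0 = -7.2


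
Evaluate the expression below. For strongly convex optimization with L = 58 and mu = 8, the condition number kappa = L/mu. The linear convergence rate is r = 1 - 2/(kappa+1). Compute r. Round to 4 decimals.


Step 1: Compute the condition number.
kappa = L/mu = 58/8 = 7.25
Step 2: Compute the convergence rate.
r = 1 - 2/(kappa + 1) = 1 - 2*mu/(L + mu) = (L - mu)/(L + mu) = 50/66 = 0.7576


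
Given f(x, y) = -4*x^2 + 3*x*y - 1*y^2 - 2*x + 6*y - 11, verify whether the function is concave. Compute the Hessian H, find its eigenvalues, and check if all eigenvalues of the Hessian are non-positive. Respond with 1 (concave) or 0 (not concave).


The Hessian of f(x,y) = -4*x^2 + 3*x*y - 1*y^2 - 2*x + 6*y - 11 is:
H = [[-8, 3], [3, -2]]
Trace = -8 - 2 = -10
Determinant = -8*-2 - (3)^2 = 7
Discriminant = (-10)^2 - 4*7 = 72.0
Eigenvalues: lambda_1 = -9.2426, lambda_2 = -0.7574
The function is concave.

1


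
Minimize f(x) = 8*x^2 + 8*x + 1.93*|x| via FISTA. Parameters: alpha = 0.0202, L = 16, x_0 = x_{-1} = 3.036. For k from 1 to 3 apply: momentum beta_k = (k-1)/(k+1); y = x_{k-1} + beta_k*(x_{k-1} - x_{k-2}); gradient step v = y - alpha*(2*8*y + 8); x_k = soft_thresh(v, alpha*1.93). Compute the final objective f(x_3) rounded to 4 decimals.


FISTA on f(x) = 8*x^2 + 8*x + 1.93*|x|
L = 16, alpha = 0.0202
Iteration 1: beta = 0.0, y = 3.036 + 0.0*(3.036 - 3.036) = 3.036
  grad(y) = 56.576, v = y - alpha*grad = 1.8932
  prox(v) = soft_thresh(1.8932, 0.039) = 1.8542
Iteration 2: beta = 0.3333, y = 1.8542 + 0.3333*(1.8542 - 3.036) = 1.4602
  grad(y) = 31.3638, v = y - alpha*grad = 0.8267
  prox(v) = soft_thresh(0.8267, 0.039) = 0.7877
Iteration 3: beta = 0.5, y = 0.7877 + 0.5*(0.7877 - 1.8542) = 0.2545
  grad(y) = 12.0714, v = y - alpha*grad = 0.0106
  prox(v) = soft_thresh(0.0106, 0.039) = 0.0
f(x_3) = 8*0.0^2 + 8*0.0 + 1.93*|0.0| = 0.0


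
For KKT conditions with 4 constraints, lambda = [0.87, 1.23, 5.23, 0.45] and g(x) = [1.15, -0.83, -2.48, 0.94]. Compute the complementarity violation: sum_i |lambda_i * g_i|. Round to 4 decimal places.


KKT complementary slackness check:
lambda_1 * g_1 = 0.87 * 1.15 = 1.0005
lambda_2 * g_2 = 1.23 * -0.83 = -1.0209
lambda_3 * g_3 = 5.23 * -2.48 = -12.9704
lambda_4 * g_4 = 0.45 * 0.94 = 0.423
Total violation = 1.0005 + 1.0209 + 12.9704 + 0.423 = 15.4148


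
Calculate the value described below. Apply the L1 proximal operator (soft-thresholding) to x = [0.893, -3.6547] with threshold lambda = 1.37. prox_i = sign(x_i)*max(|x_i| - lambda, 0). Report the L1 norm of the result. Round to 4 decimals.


Soft-thresholding with lambda = 1.37:
prox(0.893) = sign(0.893)*max(|0.893| - 1.37, 0) = 0.0
prox(-3.6547) = sign(-3.6547)*max(|-3.6547| - 1.37, 0) = -2.2847
prox(x) = [0.0, -2.2847]
||prox(x)||_1 = 0.0 + 2.2847 = 2.2847


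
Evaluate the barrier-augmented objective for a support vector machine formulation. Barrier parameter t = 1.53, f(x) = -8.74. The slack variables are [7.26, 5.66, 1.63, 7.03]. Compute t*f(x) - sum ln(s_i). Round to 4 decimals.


Step 1: Compute log-barrier.
ln values: [1.9824, 1.7334, 0.4886, 1.9502]
phi = -(1.9824 + 1.7334 + 0.4886 + 1.9502) = -6.1546
Step 2: Compute augmented objective.
t*f(x) = 1.53*-8.74 = -13.3722
Total = -13.3722 - 6.1546 = -19.5268


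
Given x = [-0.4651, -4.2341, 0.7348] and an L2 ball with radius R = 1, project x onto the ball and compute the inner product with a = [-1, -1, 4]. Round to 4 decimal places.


Step 1: Compute ||x|| (intermediates to 6 decimals).
||x|| = sqrt((-0.4651)^2 + (-4.2341)^2 + 0.7348^2) = 4.322482
Step 2: Project.
Since ||x|| > R, scale = R/||x|| = 1/4.322482 = 0.231349, proj(x) = scale * x
proj(x) = [-0.1076, -0.979555, 0.169995]
Step 3: Dot product.
a^T * proj(x) = -1*(-0.1076) - 1*(-0.979555) + 4*0.169995 = 1.7671


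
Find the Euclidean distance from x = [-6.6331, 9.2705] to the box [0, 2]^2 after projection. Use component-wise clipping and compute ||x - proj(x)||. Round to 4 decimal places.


Project each component onto [0, 2].
clip(-6.6331) = 0.0, clip(9.2705) = 2.0
Projection = [0.0, 2.0]
Squared diffs: [43.998, 52.8602]
Distance = sqrt(96.8582) = 9.8417


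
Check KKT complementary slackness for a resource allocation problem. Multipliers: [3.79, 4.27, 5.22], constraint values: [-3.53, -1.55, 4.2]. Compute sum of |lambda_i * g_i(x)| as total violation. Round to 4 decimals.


KKT complementary slackness check:
lambda_1 * g_1 = 3.79 * -3.53 = -13.3787
lambda_2 * g_2 = 4.27 * -1.55 = -6.6185
lambda_3 * g_3 = 5.22 * 4.2 = 21.924
Total violation = 13.3787 + 6.6185 + 21.924 = 41.9212


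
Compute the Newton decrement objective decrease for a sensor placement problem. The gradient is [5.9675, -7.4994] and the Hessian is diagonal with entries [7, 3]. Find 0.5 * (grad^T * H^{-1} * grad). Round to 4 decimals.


Step 1: H is diagonal, so H^(-1) * g = [0.8525, -2.4998].
Step 2: g^T H^(-1) g = sum_i g_i^2 / H_ii
  = (5.9675)^2/7 + (-7.4994)^2/3
  = 5.0873 + 18.747 = 23.8343
Step 3: Objective decrease = 0.5 * g^T H^(-1) g = 11.9171


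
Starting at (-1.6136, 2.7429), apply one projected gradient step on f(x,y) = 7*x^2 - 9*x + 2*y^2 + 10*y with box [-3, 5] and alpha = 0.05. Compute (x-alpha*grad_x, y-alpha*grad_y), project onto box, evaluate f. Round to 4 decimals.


Step 1: Compute gradient at (-1.6136, 2.7429).
grad_x = 2*7*-1.6136 - 9 = -31.5904
grad_y = 2*2*2.7429 + 10 = 20.9716
Step 2: Gradient step.
x_raw = -1.6136 - 0.05*-31.5904 = -0.0341
y_raw = 2.7429 - 0.05*20.9716 = 1.6943
Step 3: Project onto [-3, 5].
x_proj = clip(-0.0341) = -0.0341
y_proj = clip(1.6943) = 1.6943
Step 4: Evaluate f.
f(-0.0341, 1.6943) = 22.9995


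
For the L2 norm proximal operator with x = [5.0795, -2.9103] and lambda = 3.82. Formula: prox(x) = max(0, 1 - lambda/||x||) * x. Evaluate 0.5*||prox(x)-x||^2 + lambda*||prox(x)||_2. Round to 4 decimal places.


Step 1: Compute ||x||.
||x|| = 5.8542
Step 2: Compute scaling factor.
scale = max(0, 1 - 3.82/5.8542) = 0.3475
Step 3: prox(x) = [1.765, -1.0112]
||prox(x)|| = 2.0342
Step 4: Proximal objective.
0.5*||prox-x||^2 = 7.2962
lambda*||prox|| = 7.7706
Total = 15.0667


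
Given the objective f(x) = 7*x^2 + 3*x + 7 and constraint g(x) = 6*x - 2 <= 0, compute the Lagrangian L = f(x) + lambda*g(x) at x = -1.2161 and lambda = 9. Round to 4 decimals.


Step 1: Evaluate f(x).
f(-1.2161) = 7*(-1.2161)^2 + 3*(-1.2161) + 7 = 13.704
Step 2: Evaluate g(x).
g(-1.2161) = 6*-1.2161 - 2 = -9.2966
Step 3: Compute Lagrangian.
L = 13.704 + 9*-9.2966 = -69.9654


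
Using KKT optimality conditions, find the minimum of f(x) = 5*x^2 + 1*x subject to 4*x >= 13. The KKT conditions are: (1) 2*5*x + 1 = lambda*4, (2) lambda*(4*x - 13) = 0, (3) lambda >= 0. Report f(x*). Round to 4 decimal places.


Step 1: Try lambda = 0 (constraint inactive).
x_unc = -1/(2*5) = -0.1
Check: 4*-0.1 = -0.4 < 13 -- violated!
Step 2: Constraint must be active: 4*x = 13
x* = 13/4 = 3.25
lambda = (2*5*3.25 + 1)/4 = 8.375
Step 3: Compute optimal value.
f(x*) = 5*3.25^2 + 1*3.25 = 56.0625


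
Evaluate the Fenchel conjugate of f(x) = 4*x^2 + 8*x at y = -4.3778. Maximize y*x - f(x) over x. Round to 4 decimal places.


f*(y) = sup_x {y*x - a*x^2 - b*x} = sup_x {(y-b)*x - a*x^2}
FOC: (y - b) - 2a*x = 0 => x* = (y - b)/(2a)
x* = (-4.3778 - 8)/(2*4) = -1.5472
f*(-4.3778) = (y-b)^2/(4a) = (-4.3778 - 8)^2/(4*4)
= 153.2099/16 = 9.5756


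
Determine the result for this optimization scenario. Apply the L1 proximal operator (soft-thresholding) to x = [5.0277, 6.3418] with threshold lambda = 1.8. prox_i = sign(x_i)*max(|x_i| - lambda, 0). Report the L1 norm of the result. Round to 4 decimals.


Soft-thresholding with lambda = 1.8:
prox(5.0277) = sign(5.0277)*max(|5.0277| - 1.8, 0) = 3.2277
prox(6.3418) = sign(6.3418)*max(|6.3418| - 1.8, 0) = 4.5418
prox(x) = [3.2277, 4.5418]
||prox(x)||_1 = 3.2277 + 4.5418 = 7.7695


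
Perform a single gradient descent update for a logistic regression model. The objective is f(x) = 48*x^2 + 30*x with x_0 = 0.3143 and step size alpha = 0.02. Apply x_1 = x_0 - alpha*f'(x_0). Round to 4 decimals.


We compute the gradient at x_0 and apply the update.
f'(x) = 96*x + 30
f'(0.3143) = 96*0.3143 + 30 = 60.1728
x_1 = 0.3143 - 0.02*60.1728 = -0.8892


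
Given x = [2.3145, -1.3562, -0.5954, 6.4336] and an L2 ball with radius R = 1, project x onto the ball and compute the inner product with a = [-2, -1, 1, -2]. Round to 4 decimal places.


Step 1: Compute ||x|| (intermediates to 6 decimals).
||x|| = sqrt(2.3145^2 + (-1.3562)^2 + (-0.5954)^2 + 6.4336^2) = 6.995849
Step 2: Project.
Since ||x|| > R, scale = R/||x|| = 1/6.995849 = 0.142942, proj(x) = scale * x
proj(x) = [0.330839, -0.193858, -0.085108, 0.919632]
Step 3: Dot product.
a^T * proj(x) = -2*0.330839 - 1*(-0.193858) + 1*(-0.085108) - 2*0.919632 = -2.3922


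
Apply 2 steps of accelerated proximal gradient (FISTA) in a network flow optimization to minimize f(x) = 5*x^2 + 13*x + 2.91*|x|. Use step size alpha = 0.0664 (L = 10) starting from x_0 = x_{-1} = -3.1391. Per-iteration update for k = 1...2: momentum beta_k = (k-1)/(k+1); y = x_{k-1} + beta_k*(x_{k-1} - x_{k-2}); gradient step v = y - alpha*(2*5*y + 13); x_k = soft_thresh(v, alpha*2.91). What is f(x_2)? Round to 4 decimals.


FISTA on f(x) = 5*x^2 + 13*x + 2.91*|x|
L = 10, alpha = 0.0664
Iteration 1: beta = 0.0, y = -3.1391 + 0.0*(-3.1391 + 3.1391) = -3.1391
  grad(y) = -18.391, v = y - alpha*grad = -1.9179
  prox(v) = soft_thresh(-1.9179, 0.1932) = -1.7247
Iteration 2: beta = 0.3333, y = -1.7247 + 0.3333*(-1.7247 + 3.1391) = -1.2533
  grad(y) = 0.4675, v = y - alpha*grad = -1.2843
  prox(v) = soft_thresh(-1.2843, 0.1932) = -1.0911
f(x_2) = 5*(-1.0911)^2 + 13*(-1.0911) + 2.91*|-1.0911| = -5.0567


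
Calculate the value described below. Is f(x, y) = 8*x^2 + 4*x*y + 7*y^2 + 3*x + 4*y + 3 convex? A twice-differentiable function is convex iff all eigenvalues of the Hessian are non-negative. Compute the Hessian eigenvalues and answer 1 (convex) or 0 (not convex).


The Hessian of f(x,y) = 8*x^2 + 4*x*y + 7*y^2 + 3*x + 4*y + 3 is:
H = [[16, 4], [4, 14]]
Trace = 16 + 14 = 30
Determinant = 16*14 - (4)^2 = 208
Discriminant = (30)^2 - 4*208 = 68.0
Eigenvalues: lambda_1 = 10.8769, lambda_2 = 19.1231
The function is convex.

1


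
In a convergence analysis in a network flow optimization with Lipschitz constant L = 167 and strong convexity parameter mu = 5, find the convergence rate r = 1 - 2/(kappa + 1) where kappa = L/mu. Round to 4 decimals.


Step 1: Compute the condition number.
kappa = L/mu = 167/5 = 33.4
Step 2: Compute the convergence rate.
r = 1 - 2/(kappa + 1) = 1 - 2*mu/(L + mu) = (L - mu)/(L + mu) = 162/172 = 0.9419


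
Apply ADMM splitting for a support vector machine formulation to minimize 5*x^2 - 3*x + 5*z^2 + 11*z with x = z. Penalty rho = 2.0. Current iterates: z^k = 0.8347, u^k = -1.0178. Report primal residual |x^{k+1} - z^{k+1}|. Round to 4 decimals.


ADMM iteration with rho = 2.0, z^k = 0.8347, u^k = -1.0178
Step 1: x-update.
Minimize 5*x^2 - 3*x + (2.0/2)*(x - 0.8347 - 1.0178)^2
FOC: (2*5 + 2.0)*x = 3 + 2.0*(0.8347 + 1.0178)
x^{k+1} = 0.5588
Step 2: z-update.
Minimize 5*z^2 + 11*z + (2.0/2)*(0.5588 - z - 1.0178)^2
FOC: (2*5 + 2.0)*z = -11 + 2.0*(0.5588 - 1.0178)
z^{k+1} = -0.9932
Step 3: u-update.
u^{k+1} = -1.0178 + 0.5588 + 0.9932 = 0.5341
Step 4: Primal residual = |0.5588 + 0.9932| = 1.5519


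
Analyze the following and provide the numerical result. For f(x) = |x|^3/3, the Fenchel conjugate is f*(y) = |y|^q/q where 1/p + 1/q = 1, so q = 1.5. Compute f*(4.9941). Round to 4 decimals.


The conjugate exponent q satisfies 1/p + 1/q = 1.
p = 3, so q = 3/(3 - 1) = 1.5
|y|^q = 4.9941^1.5 = 11.1606
f*(4.9941) = 11.1606 / 1.5 = 7.4404


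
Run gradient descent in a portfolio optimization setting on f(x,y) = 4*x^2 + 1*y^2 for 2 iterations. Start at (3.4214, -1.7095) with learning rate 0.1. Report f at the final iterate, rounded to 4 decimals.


Gradient descent on f(x,y) = 4*x^2 + 1*y^2.
Starting point: (3.4214, -1.7095), alpha = 0.1
Step 1: grad_x = 2*4*3.4214 = 27.3712, grad_y = 2*1*-1.7095 = -3.419
  x_1 = 3.4214 - 0.1*27.3712 = 0.6843
  y_1 = -1.7095 - 0.1*-3.419 = -1.3676
Step 2: grad_x = 2*4*0.6843 = 5.4742, grad_y = 2*1*-1.3676 = -2.7352
  x_2 = 0.6843 - 0.1*5.4742 = 0.1369
  y_2 = -1.3676 - 0.1*-2.7352 = -1.0941
f(0.1369, -1.0941) = 4*0.1369^2 + 1*(-1.0941)^2 = 1.2719


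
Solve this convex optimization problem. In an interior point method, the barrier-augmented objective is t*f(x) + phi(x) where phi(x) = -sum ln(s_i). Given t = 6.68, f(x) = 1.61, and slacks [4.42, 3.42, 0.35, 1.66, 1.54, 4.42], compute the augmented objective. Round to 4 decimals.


Step 1: Compute log-barrier.
ln values: [1.4861, 1.2296, -1.0498, 0.5068, 0.4318, 1.4861]
phi = -(1.4861 + 1.2296 - 1.0498 + 0.5068 + 0.4318 + 1.4861) = -4.0907
Step 2: Compute augmented objective.
t*f(x) = 6.68*1.61 = 10.7548
Total = 10.7548 - 4.0907 = 6.6641


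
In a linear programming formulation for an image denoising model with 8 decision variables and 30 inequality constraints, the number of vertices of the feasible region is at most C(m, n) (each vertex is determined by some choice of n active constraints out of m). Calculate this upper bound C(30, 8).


Each vertex corresponds to some choice of n active constraints out of m, so the number of vertices is at most C(m, n) = m! / (n!(m-n)!).
m = 30, n = 8
Numerator: 30 * 29 * 28 * 27 * 26 * 25 * 24 * 23
Denominator: 8! = 40320
C(30, 8) = 5852925


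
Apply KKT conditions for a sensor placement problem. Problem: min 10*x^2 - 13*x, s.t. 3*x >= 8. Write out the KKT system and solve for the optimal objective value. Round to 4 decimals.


Step 1: Try lambda = 0 (constraint inactive).
x_unc = 13/(2*10) = 0.65
Check: 3*0.65 = 1.95 < 8 -- violated!
Step 2: Constraint must be active: 3*x = 8
x* = 8/3 = 2.6667 (rounded; the exact value 8/3 is used below)
lambda = (2*10*(8/3) - 13)/3 = 13.4444
Step 3: Compute optimal value.
f(x*) = 10*(8/3)^2 - 13*(8/3) = 36.4444


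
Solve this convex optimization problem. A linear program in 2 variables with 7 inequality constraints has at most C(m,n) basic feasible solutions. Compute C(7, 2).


Each vertex corresponds to some choice of n active constraints out of m, so the number of vertices is at most C(m, n) = m! / (n!(m-n)!).
m = 7, n = 2
Numerator: 7 * 6
Denominator: 2! = 2
C(7, 2) = 21


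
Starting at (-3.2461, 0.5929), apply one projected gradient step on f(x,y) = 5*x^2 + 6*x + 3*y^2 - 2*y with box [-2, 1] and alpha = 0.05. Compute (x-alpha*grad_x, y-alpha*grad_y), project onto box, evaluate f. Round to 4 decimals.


Step 1: Compute gradient at (-3.2461, 0.5929).
grad_x = 2*5*-3.2461 + 6 = -26.461
grad_y = 2*3*0.5929 - 2 = 1.5574
Step 2: Gradient step.
x_raw = -3.2461 - 0.05*-26.461 = -1.9231
y_raw = 0.5929 - 0.05*1.5574 = 0.515
Step 3: Project onto [-2, 1].
x_proj = clip(-1.9231) = -1.9231
y_proj = clip(0.515) = 0.515
Step 4: Evaluate f.
f(-1.9231, 0.515) = 6.718


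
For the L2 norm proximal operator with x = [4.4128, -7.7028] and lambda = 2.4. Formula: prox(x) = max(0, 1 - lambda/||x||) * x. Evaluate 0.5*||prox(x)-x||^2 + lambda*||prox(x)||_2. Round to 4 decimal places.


Step 1: Compute ||x||.
||x|| = 8.8773
Step 2: Compute scaling factor.
scale = max(0, 1 - 2.4/8.8773) = 0.7296
Step 3: prox(x) = [3.2198, -5.6203]
||prox(x)|| = 6.4773
Step 4: Proximal objective.
0.5*||prox-x||^2 = 2.88
lambda*||prox|| = 15.5455
Total = 18.4254


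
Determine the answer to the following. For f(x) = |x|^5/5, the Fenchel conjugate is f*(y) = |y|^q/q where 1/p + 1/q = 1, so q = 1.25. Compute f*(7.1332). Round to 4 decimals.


The conjugate exponent q satisfies 1/p + 1/q = 1.
p = 5, so q = 5/(5 - 1) = 1.25
|y|^q = 7.1332^1.25 = 11.6575
f*(7.1332) = 11.6575 / 1.25 = 9.326


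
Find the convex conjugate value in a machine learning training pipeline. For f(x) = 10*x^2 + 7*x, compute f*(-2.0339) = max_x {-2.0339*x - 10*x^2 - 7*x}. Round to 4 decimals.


f*(y) = sup_x {y*x - a*x^2 - b*x} = sup_x {(y-b)*x - a*x^2}
FOC: (y - b) - 2a*x = 0 => x* = (y - b)/(2a)
x* = (-2.0339 - 7)/(2*10) = -0.4517
f*(-2.0339) = (y-b)^2/(4a) = (-2.0339 - 7)^2/(4*10)
= 81.6113/40 = 2.0403


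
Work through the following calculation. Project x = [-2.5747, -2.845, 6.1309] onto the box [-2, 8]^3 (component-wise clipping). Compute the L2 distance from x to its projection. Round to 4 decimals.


Project each component onto [-2, 8].
clip(-2.5747) = -2.0, clip(-2.845) = -2.0, clip(6.1309) = 6.1309
Projection = [-2.0, -2.0, 6.1309]
Squared diffs: [0.3303, 0.714, 0.0]
Distance = sqrt(1.0443) = 1.0219


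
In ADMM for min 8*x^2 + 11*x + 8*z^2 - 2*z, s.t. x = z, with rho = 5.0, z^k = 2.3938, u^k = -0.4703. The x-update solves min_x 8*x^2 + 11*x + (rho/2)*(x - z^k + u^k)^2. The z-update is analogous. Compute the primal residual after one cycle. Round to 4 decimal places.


ADMM iteration with rho = 5.0, z^k = 2.3938, u^k = -0.4703
Step 1: x-update.
Minimize 8*x^2 + 11*x + (5.0/2)*(x - 2.3938 - 0.4703)^2
FOC: (2*8 + 5.0)*x = -11 + 5.0*(2.3938 + 0.4703)
x^{k+1} = 0.1581
Step 2: z-update.
Minimize 8*z^2 - 2*z + (5.0/2)*(0.1581 - z - 0.4703)^2
FOC: (2*8 + 5.0)*z = 2 + 5.0*(0.1581 - 0.4703)
z^{k+1} = 0.0209
Step 3: u-update.
u^{k+1} = -0.4703 + 0.1581 - 0.0209 = -0.3331
Step 4: Primal residual = |0.1581 - 0.0209| = 0.1372


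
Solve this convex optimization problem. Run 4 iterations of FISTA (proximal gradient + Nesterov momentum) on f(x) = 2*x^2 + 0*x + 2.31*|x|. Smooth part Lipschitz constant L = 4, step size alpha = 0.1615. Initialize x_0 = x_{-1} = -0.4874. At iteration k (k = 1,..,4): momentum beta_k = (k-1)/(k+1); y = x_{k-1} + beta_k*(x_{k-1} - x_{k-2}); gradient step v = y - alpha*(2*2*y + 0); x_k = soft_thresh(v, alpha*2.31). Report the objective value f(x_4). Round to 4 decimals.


FISTA on f(x) = 2*x^2 + 0*x + 2.31*|x|
L = 4, alpha = 0.1615
Iteration 1: beta = 0.0, y = -0.4874 + 0.0*(-0.4874 + 0.4874) = -0.4874
  grad(y) = -1.9496, v = y - alpha*grad = -0.1725
  prox(v) = soft_thresh(-0.1725, 0.3731) = 0.0
Iteration 2: beta = 0.3333, y = 0.0 + 0.3333*(0.0 + 0.4874) = 0.1625
  grad(y) = 0.6499, v = y - alpha*grad = 0.0575
  prox(v) = soft_thresh(0.0575, 0.3731) = 0.0
Iteration 3: beta = 0.5, y = 0.0 + 0.5*(0.0 - 0.0) = 0.0
  grad(y) = 0.0, v = y - alpha*grad = 0.0
  prox(v) = soft_thresh(0.0, 0.3731) = 0.0
Iteration 4: beta = 0.6, y = 0.0 + 0.6*(0.0 - 0.0) = 0.0
  grad(y) = 0.0, v = y - alpha*grad = 0.0
  prox(v) = soft_thresh(0.0, 0.3731) = 0.0
f(x_4) = 2*0.0^2 + 0*0.0 + 2.31*|0.0| = 0.0


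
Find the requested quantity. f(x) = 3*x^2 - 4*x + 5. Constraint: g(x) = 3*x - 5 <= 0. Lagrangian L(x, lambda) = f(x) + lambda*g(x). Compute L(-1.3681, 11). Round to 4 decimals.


Step 1: Evaluate f(x).
f(-1.3681) = 3*(-1.3681)^2 - 4*(-1.3681) + 5 = 16.0875
Step 2: Evaluate g(x).
g(-1.3681) = 3*-1.3681 - 5 = -9.1043
Step 3: Compute Lagrangian.
L = 16.0875 + 11*-9.1043 = -84.0598


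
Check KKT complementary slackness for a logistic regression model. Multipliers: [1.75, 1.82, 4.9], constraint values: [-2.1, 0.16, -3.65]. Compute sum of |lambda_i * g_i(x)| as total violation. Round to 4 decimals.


KKT complementary slackness check:
lambda_1 * g_1 = 1.75 * -2.1 = -3.675
lambda_2 * g_2 = 1.82 * 0.16 = 0.2912
lambda_3 * g_3 = 4.9 * -3.65 = -17.885
Total violation = 3.675 + 0.2912 + 17.885 = 21.8512


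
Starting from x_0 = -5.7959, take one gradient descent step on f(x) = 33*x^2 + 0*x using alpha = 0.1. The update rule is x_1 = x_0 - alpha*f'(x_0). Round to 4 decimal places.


We compute the gradient at x_0 and apply the update.
f'(x) = 66*x + 0
f'(-5.7959) = 66*-5.7959 + 0 = -382.5294
x_1 = -5.7959 - 0.1*-382.5294 = 32.457


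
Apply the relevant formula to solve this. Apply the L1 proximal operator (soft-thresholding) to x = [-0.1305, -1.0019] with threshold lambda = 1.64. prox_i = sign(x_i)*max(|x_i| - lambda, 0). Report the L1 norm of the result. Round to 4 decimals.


Soft-thresholding with lambda = 1.64:
prox(-0.1305) = sign(-0.1305)*max(|-0.1305| - 1.64, 0) = 0.0
prox(-1.0019) = sign(-1.0019)*max(|-1.0019| - 1.64, 0) = 0.0
prox(x) = [0.0, 0.0]
||prox(x)||_1 = 0.0 + 0.0 = 0.0


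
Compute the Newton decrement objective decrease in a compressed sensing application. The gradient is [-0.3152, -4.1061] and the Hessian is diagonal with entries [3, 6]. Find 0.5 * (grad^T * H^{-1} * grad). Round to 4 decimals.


Step 1: H is diagonal, so H^(-1) * g = [-0.1051, -0.6844].
Step 2: g^T H^(-1) g = sum_i g_i^2 / H_ii
  = (-0.3152)^2/3 + (-4.1061)^2/6
  = 0.0331 + 2.81 = 2.8431
Step 3: Objective decrease = 0.5 * g^T H^(-1) g = 1.4216


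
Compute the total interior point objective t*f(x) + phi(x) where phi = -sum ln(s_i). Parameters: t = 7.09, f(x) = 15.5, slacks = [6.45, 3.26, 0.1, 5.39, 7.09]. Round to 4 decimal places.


Step 1: Compute log-barrier.
ln values: [1.8641, 1.1817, -2.3026, 1.6845, 1.9587]
phi = -(1.8641 + 1.1817 - 2.3026 + 1.6845 + 1.9587) = -4.3865
Step 2: Compute augmented objective.
t*f(x) = 7.09*15.5 = 109.895
Total = 109.895 - 4.3865 = 105.5085


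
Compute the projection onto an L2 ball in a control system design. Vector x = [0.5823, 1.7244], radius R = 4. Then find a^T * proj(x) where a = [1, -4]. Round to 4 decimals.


Step 1: Compute ||x|| (intermediates to 6 decimals).
||x|| = sqrt(0.5823^2 + 1.7244^2) = 1.820063
Step 2: Project.
Since ||x|| <= R, proj = x (no scaling needed).
proj(x) = [0.5823, 1.7244]
Step 3: Dot product.
a^T * proj(x) = 1*0.5823 - 4*1.7244 = -6.3153


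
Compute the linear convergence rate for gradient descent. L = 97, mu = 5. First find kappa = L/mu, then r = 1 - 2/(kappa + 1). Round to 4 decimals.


Step 1: Compute the condition number.
kappa = L/mu = 97/5 = 19.4
Step 2: Compute the convergence rate.
r = 1 - 2/(kappa + 1) = 1 - 2*mu/(L + mu) = (L - mu)/(L + mu) = 92/102 = 0.902


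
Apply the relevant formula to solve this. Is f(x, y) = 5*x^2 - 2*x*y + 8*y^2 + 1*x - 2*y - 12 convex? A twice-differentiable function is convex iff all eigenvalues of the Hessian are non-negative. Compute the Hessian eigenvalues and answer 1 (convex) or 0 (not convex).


The Hessian of f(x,y) = 5*x^2 - 2*x*y + 8*y^2 + 1*x - 2*y - 12 is:
H = [[10, -2], [-2, 16]]
Trace = 10 + 16 = 26
Determinant = 10*16 - (-2)^2 = 156
Discriminant = (26)^2 - 4*156 = 52.0
Eigenvalues: lambda_1 = 9.3944, lambda_2 = 16.6056
The function is convex.

1


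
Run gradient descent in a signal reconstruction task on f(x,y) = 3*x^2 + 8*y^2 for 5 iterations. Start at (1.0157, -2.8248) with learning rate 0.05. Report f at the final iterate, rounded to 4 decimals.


Gradient descent on f(x,y) = 3*x^2 + 8*y^2.
Starting point: (1.0157, -2.8248), alpha = 0.05
Step 1: grad_x = 2*3*1.0157 = 6.0942, grad_y = 2*8*-2.8248 = -45.1968
  x_1 = 1.0157 - 0.05*6.0942 = 0.711
  y_1 = -2.8248 - 0.05*-45.1968 = -0.565
Step 2: grad_x = 2*3*0.711 = 4.2659, grad_y = 2*8*-0.565 = -9.0394
  x_2 = 0.711 - 0.05*4.2659 = 0.4977
  y_2 = -0.565 - 0.05*-9.0394 = -0.113
Step 3: grad_x = 2*3*0.4977 = 2.9862, grad_y = 2*8*-0.113 = -1.8079
  x_3 = 0.4977 - 0.05*2.9862 = 0.3484
  y_3 = -0.113 - 0.05*-1.8079 = -0.0226
Step 4: grad_x = 2*3*0.3484 = 2.0903, grad_y = 2*8*-0.0226 = -0.3616
  x_4 = 0.3484 - 0.05*2.0903 = 0.2439
  y_4 = -0.0226 - 0.05*-0.3616 = -0.0045
Step 5: grad_x = 2*3*0.2439 = 1.4632, grad_y = 2*8*-0.0045 = -0.0723
  x_5 = 0.2439 - 0.05*1.4632 = 0.1707
  y_5 = -0.0045 - 0.05*-0.0723 = -0.0009
f(0.1707, -0.0009) = 3*0.1707^2 + 8*(-0.0009)^2 = 0.0874


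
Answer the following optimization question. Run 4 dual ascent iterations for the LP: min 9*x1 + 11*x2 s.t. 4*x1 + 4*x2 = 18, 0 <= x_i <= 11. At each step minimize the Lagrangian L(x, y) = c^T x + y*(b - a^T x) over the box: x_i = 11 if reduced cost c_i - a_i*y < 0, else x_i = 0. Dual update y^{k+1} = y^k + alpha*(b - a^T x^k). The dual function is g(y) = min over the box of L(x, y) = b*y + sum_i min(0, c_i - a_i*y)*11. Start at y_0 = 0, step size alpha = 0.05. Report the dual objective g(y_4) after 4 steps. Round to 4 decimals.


Dual ascent for LP: min 9*x1 + 11*x2, 4*x1 + 4*x2 = 18, 0 <= x_i <= 11
Step 1: y^k = 0.0, reduced costs: (9.0, 11.0)
  x^k = (0.0, 0.0), subgradient = b - a^T x = 18.0
  y^{k+1} = 0.0 + 0.05*18.0 = 0.9
Step 2: y^k = 0.9, reduced costs: (5.4, 7.4)
  x^k = (0.0, 0.0), subgradient = b - a^T x = 18.0
  y^{k+1} = 0.9 + 0.05*18.0 = 1.8
Step 3: y^k = 1.8, reduced costs: (1.8, 3.8)
  x^k = (0.0, 0.0), subgradient = b - a^T x = 18.0
  y^{k+1} = 1.8 + 0.05*18.0 = 2.7
Step 4: y^k = 2.7, reduced costs: (-1.8, 0.2)
  x^k = (11.0, 0.0), subgradient = b - a^T x = -26.0
  y^{k+1} = 2.7 + 0.05*-26.0 = 1.4
Dual objective at y_4 = 1.4: reduced costs (3.4, 5.4), box minimizer x = (0.0, 0.0)
g(y_4) = b*y + (c1 - a1*y)*x1 + (c2 - a2*y)*x2 = 18*1.4 + 3.4*0.0 + 5.4*0.0 = 25.2 + 0.0 + 0.0 = 25.2


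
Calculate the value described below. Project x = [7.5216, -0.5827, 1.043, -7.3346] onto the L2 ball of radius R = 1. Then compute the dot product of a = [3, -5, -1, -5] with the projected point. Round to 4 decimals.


Step 1: Compute ||x|| (intermediates to 6 decimals).
||x|| = sqrt(7.5216^2 + (-0.5827)^2 + 1.043^2 + (-7.3346)^2) = 10.573467
Step 2: Project.
Since ||x|| > R, scale = R/||x|| = 1/10.573467 = 0.094576, proj(x) = scale * x
proj(x) = [0.711363, -0.055109, 0.098643, -0.693677]
Step 3: Dot product.
a^T * proj(x) = 3*0.711363 - 5*(-0.055109) - 1*0.098643 - 5*(-0.693677) = 5.7794


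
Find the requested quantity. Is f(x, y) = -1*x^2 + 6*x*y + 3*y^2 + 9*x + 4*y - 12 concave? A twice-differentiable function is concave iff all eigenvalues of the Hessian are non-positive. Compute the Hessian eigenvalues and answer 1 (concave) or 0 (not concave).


The Hessian of f(x,y) = -1*x^2 + 6*x*y + 3*y^2 + 9*x + 4*y - 12 is:
H = [[-2, 6], [6, 6]]
Trace = -2 + 6 = 4
Determinant = -2*6 - (6)^2 = -48
Discriminant = (4)^2 - 4*-48 = 208.0
Eigenvalues: lambda_1 = -5.2111, lambda_2 = 9.2111
The function is not concave.

0


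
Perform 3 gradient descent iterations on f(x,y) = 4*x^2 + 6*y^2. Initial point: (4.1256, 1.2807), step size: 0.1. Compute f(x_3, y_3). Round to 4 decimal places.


Gradient descent on f(x,y) = 4*x^2 + 6*y^2.
Starting point: (4.1256, 1.2807), alpha = 0.1
Step 1: grad_x = 2*4*4.1256 = 33.0048, grad_y = 2*6*1.2807 = 15.3684
  x_1 = 4.1256 - 0.1*33.0048 = 0.8251
  y_1 = 1.2807 - 0.1*15.3684 = -0.2561
Step 2: grad_x = 2*4*0.8251 = 6.601, grad_y = 2*6*-0.2561 = -3.0737
  x_2 = 0.8251 - 0.1*6.601 = 0.165
  y_2 = -0.2561 - 0.1*-3.0737 = 0.0512
Step 3: grad_x = 2*4*0.165 = 1.3202, grad_y = 2*6*0.0512 = 0.6147
  x_3 = 0.165 - 0.1*1.3202 = 0.033
  y_3 = 0.0512 - 0.1*0.6147 = -0.0102
f(0.033, -0.0102) = 4*0.033^2 + 6*(-0.0102)^2 = 0.005


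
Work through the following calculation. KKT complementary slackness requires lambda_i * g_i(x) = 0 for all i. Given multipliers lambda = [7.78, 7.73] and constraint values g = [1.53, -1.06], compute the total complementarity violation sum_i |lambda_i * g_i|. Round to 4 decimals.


KKT complementary slackness check:
lambda_1 * g_1 = 7.78 * 1.53 = 11.9034
lambda_2 * g_2 = 7.73 * -1.06 = -8.1938
Total violation = 11.9034 + 8.1938 = 20.0972


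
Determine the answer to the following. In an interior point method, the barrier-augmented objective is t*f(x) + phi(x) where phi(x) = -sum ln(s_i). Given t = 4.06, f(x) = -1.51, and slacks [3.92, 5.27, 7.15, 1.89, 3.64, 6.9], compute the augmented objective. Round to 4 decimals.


Step 1: Compute log-barrier.
ln values: [1.3661, 1.662, 1.9671, 0.6366, 1.292, 1.9315]
phi = -(1.3661 + 1.662 + 1.9671 + 0.6366 + 1.292 + 1.9315) = -8.8553
Step 2: Compute augmented objective.
t*f(x) = 4.06*-1.51 = -6.1306
Total = -6.1306 - 8.8553 = -14.9859


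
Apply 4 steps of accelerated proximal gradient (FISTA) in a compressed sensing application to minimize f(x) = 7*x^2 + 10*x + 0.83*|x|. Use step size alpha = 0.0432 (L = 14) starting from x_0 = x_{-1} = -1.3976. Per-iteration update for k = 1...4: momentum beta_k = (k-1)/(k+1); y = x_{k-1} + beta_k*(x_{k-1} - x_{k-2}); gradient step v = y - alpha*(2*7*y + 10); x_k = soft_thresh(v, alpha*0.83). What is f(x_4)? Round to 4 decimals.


FISTA on f(x) = 7*x^2 + 10*x + 0.83*|x|
L = 14, alpha = 0.0432
Iteration 1: beta = 0.0, y = -1.3976 + 0.0*(-1.3976 + 1.3976) = -1.3976
  grad(y) = -9.5664, v = y - alpha*grad = -0.9843
  prox(v) = soft_thresh(-0.9843, 0.0359) = -0.9485
Iteration 2: beta = 0.3333, y = -0.9485 + 0.3333*(-0.9485 + 1.3976) = -0.7988
  grad(y) = -1.1827, v = y - alpha*grad = -0.7477
  prox(v) = soft_thresh(-0.7477, 0.0359) = -0.7118
Iteration 3: beta = 0.5, y = -0.7118 + 0.5*(-0.7118 + 0.9485) = -0.5935
  grad(y) = 1.6912, v = y - alpha*grad = -0.6665
  prox(v) = soft_thresh(-0.6665, 0.0359) = -0.6307
Iteration 4: beta = 0.6, y = -0.6307 + 0.6*(-0.6307 + 0.7118) = -0.582
  grad(y) = 1.8518, v = y - alpha*grad = -0.662
  prox(v) = soft_thresh(-0.662, 0.0359) = -0.6262
f(x_4) = 7*(-0.6262)^2 + 10*(-0.6262) + 0.83*|-0.6262| = -2.9974


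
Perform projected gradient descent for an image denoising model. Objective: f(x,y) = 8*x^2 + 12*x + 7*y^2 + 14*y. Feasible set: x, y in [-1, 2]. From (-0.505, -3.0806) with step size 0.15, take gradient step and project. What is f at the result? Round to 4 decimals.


Step 1: Compute gradient at (-0.505, -3.0806).
grad_x = 2*8*-0.505 + 12 = 3.92
grad_y = 2*7*-3.0806 + 14 = -29.1284
Step 2: Gradient step.
x_raw = -0.505 - 0.15*3.92 = -1.093
y_raw = -3.0806 - 0.15*-29.1284 = 1.2887
Step 3: Project onto [-1, 2].
x_proj = clip(-1.093) = -1.0
y_proj = clip(1.2887) = 1.2887
Step 4: Evaluate f.
f(-1.0, 1.2887) = 25.6658


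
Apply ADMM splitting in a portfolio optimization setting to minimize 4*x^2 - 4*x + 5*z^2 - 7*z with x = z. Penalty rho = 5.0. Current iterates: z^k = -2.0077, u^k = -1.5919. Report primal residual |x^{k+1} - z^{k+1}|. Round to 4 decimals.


ADMM iteration with rho = 5.0, z^k = -2.0077, u^k = -1.5919
Step 1: x-update.
Minimize 4*x^2 - 4*x + (5.0/2)*(x + 2.0077 - 1.5919)^2
FOC: (2*4 + 5.0)*x = 4 + 5.0*(-2.0077 + 1.5919)
x^{k+1} = 0.1478
Step 2: z-update.
Minimize 5*z^2 - 7*z + (5.0/2)*(0.1478 - z - 1.5919)^2
FOC: (2*5 + 5.0)*z = 7 + 5.0*(0.1478 - 1.5919)
z^{k+1} = -0.0147
Step 3: u-update.
u^{k+1} = -1.5919 + 0.1478 + 0.0147 = -1.4294
Step 4: Primal residual = |0.1478 + 0.0147| = 0.1625


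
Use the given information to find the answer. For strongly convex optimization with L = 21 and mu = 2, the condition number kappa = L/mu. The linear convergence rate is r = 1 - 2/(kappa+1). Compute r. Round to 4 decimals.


Step 1: Compute the condition number.
kappa = L/mu = 21/2 = 10.5
Step 2: Compute the convergence rate.
r = 1 - 2/(kappa + 1) = 1 - 2*mu/(L + mu) = (L - mu)/(L + mu) = 19/23 = 0.8261


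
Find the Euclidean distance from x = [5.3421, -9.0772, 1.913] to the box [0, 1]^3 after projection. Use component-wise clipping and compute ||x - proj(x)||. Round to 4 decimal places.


Project each component onto [0, 1].
clip(5.3421) = 1.0, clip(-9.0772) = 0.0, clip(1.913) = 1.0
Projection = [1.0, 0.0, 1.0]
Squared diffs: [18.8538, 82.3956, 0.8336]
Distance = sqrt(102.083) = 10.1036


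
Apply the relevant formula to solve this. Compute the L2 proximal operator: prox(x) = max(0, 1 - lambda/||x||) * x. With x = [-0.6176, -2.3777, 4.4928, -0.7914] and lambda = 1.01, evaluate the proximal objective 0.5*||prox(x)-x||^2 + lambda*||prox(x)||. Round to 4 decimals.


Step 1: Compute ||x||.
||x|| = 5.1814
Step 2: Compute scaling factor.
scale = max(0, 1 - 1.01/5.1814) = 0.8051
Step 3: prox(x) = [-0.4972, -1.9142, 3.617, -0.6371]
||prox(x)|| = 4.1714
Step 4: Proximal objective.
0.5*||prox-x||^2 = 0.5101
lambda*||prox|| = 4.2131
Total = 4.7231


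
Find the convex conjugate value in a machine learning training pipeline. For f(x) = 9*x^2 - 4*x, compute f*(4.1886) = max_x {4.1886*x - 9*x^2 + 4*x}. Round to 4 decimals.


f*(y) = sup_x {y*x - a*x^2 - b*x} = sup_x {(y-b)*x - a*x^2}
FOC: (y - b) - 2a*x = 0 => x* = (y - b)/(2a)
x* = (4.1886 + 4)/(2*9) = 0.4549
f*(4.1886) = (y-b)^2/(4a) = (4.1886 + 4)^2/(4*9)
= 67.0532/36 = 1.8626


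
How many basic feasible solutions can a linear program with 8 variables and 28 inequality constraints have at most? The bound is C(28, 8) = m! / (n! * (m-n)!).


Each vertex corresponds to some choice of n active constraints out of m, so the number of vertices is at most C(m, n) = m! / (n!(m-n)!).
m = 28, n = 8
Numerator: 28 * 27 * 26 * 25 * 24 * 23 * 22 * 21
Denominator: 8! = 40320
C(28, 8) = 3108105


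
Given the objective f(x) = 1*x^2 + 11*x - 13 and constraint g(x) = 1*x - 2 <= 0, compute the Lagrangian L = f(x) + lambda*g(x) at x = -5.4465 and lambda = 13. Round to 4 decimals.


Step 1: Evaluate f(x).
f(-5.4465) = 1*(-5.4465)^2 + 11*(-5.4465) - 13 = -43.2471
Step 2: Evaluate g(x).
g(-5.4465) = 1*-5.4465 - 2 = -7.4465
Step 3: Compute Lagrangian.
L = -43.2471 + 13*-7.4465 = -140.0516


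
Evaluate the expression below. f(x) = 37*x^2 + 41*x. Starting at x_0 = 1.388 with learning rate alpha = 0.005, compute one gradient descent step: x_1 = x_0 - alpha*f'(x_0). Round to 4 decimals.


We compute the gradient at x_0 and apply the update.
f'(x) = 74*x + 41
f'(1.388) = 74*1.388 + 41 = 143.712
x_1 = 1.388 - 0.005*143.712 = 0.6694


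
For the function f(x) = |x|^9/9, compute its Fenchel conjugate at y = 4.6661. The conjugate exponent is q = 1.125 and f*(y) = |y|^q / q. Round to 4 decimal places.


The conjugate exponent q satisfies 1/p + 1/q = 1.
p = 9, so q = 9/(9 - 1) = 1.125
|y|^q = 4.6661^1.125 = 5.6568
f*(4.6661) = 5.6568 / 1.125 = 5.0283


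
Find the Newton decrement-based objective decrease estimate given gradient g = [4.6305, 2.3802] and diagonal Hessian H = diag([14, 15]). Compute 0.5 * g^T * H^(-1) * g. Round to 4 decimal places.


Step 1: H is diagonal, so H^(-1) * g = [0.3308, 0.1587].
Step 2: g^T H^(-1) g = sum_i g_i^2 / H_ii
  = (4.6305)^2/14 + (2.3802)^2/15
  = 1.5315 + 0.3777 = 1.9092
Step 3: Objective decrease = 0.5 * g^T H^(-1) g = 0.9546


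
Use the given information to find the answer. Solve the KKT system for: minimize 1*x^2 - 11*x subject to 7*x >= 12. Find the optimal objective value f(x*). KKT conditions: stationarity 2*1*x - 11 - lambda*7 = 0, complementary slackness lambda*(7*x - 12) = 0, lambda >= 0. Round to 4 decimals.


Step 1: Try lambda = 0 (constraint inactive).
Stationarity: 2*1*x - 11 = 0
x* = 11/(2*1) = 5.5
Check constraint: 7*5.5 = 38.5 >= 12 -- satisfied.
Step 2: Compute optimal value.
f(x*) = 1*5.5^2 - 11*5.5 = -30.25


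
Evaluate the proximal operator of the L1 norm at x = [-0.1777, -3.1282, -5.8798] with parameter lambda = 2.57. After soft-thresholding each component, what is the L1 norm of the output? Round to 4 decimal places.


Soft-thresholding with lambda = 2.57:
prox(-0.1777) = sign(-0.1777)*max(|-0.1777| - 2.57, 0) = 0.0
prox(-3.1282) = sign(-3.1282)*max(|-3.1282| - 2.57, 0) = -0.5582
prox(-5.8798) = sign(-5.8798)*max(|-5.8798| - 2.57, 0) = -3.3098
prox(x) = [0.0, -0.5582, -3.3098]
||prox(x)||_1 = 0.0 + 0.5582 + 3.3098 = 3.868


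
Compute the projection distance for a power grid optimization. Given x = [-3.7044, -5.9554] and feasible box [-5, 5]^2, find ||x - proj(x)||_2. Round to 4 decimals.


Project each component onto [-5, 5].
clip(-3.7044) = -3.7044, clip(-5.9554) = -5.0
Projection = [-3.7044, -5.0]
Squared diffs: [0.0, 0.9128]
Distance = sqrt(0.9128) = 0.9554
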